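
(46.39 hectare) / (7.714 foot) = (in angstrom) 1.973e+15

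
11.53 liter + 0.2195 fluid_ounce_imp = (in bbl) 0.07256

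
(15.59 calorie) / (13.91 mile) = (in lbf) 0.0006551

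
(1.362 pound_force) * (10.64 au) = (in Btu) 9.14e+09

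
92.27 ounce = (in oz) 92.27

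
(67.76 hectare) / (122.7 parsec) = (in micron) 1.79e-07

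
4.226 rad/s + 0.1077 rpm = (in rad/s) 4.237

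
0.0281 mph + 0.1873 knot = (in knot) 0.2117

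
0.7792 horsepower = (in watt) 581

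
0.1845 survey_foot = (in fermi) 5.624e+13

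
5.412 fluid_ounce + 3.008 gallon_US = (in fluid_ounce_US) 390.4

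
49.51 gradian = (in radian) 0.7777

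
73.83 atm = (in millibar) 7.481e+04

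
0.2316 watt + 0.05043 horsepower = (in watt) 37.84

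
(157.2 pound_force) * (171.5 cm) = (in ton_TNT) 2.866e-07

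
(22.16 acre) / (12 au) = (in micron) 0.04996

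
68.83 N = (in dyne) 6.883e+06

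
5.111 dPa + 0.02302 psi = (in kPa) 0.1592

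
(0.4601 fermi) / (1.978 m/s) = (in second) 2.326e-16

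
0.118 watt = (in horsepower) 0.0001582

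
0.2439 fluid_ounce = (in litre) 0.007213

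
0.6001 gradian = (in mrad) 9.426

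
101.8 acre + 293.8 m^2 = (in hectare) 41.23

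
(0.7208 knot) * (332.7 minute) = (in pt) 2.098e+07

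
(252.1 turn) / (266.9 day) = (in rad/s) 6.869e-05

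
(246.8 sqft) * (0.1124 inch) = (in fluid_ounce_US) 2213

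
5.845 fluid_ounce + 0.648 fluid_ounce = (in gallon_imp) 0.04224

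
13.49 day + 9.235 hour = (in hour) 333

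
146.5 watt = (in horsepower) 0.1965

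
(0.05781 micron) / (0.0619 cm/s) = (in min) 1.557e-06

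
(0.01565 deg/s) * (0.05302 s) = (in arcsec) 2.987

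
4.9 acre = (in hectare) 1.983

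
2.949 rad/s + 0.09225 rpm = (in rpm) 28.25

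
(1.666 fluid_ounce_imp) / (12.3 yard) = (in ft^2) 4.53e-05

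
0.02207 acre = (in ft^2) 961.4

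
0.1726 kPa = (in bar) 0.001726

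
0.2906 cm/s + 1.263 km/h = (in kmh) 1.273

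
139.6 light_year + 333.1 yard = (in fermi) 1.321e+33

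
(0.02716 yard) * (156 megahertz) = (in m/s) 3.874e+06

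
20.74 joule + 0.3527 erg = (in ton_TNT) 4.957e-09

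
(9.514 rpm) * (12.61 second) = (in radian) 12.56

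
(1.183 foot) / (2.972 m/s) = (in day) 1.404e-06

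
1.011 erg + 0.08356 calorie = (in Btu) 0.0003314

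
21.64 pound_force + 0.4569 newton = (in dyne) 9.672e+06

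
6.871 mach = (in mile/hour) 5233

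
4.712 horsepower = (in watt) 3514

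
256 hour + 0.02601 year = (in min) 2.903e+04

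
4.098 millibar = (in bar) 0.004098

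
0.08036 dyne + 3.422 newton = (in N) 3.422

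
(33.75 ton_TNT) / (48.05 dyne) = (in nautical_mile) 1.587e+11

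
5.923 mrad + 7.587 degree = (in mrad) 138.3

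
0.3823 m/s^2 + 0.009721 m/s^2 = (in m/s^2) 0.392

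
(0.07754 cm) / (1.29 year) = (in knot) 3.705e-11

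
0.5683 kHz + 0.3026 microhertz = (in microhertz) 5.683e+08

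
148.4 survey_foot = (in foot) 148.4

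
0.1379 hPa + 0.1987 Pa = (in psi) 0.002029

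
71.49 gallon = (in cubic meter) 0.2706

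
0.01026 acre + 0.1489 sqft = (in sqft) 447.1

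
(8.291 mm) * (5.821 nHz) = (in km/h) 1.737e-10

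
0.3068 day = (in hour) 7.363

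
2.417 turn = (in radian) 15.19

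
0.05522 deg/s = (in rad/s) 0.0009638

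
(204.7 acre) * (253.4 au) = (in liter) 3.14e+22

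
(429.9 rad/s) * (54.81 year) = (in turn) 1.183e+11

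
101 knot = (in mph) 116.2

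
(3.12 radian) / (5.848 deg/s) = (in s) 30.57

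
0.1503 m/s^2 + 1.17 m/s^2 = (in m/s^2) 1.32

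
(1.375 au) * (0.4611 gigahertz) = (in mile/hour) 2.122e+20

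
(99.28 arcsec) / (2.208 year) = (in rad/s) 6.912e-12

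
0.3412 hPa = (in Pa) 34.12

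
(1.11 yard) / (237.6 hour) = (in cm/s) 0.0001187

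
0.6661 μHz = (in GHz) 6.661e-16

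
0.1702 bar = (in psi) 2.469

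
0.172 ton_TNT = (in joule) 7.196e+08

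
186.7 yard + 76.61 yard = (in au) 1.609e-09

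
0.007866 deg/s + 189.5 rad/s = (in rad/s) 189.5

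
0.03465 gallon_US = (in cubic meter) 0.0001312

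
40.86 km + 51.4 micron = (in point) 1.158e+08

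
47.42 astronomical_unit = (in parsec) 0.0002299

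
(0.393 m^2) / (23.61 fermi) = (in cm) 1.665e+15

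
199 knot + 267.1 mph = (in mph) 496.1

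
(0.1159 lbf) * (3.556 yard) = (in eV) 1.046e+19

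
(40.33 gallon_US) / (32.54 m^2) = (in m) 0.004692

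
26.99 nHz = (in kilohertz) 2.699e-11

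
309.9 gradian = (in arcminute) 1.673e+04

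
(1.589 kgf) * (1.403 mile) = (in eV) 2.196e+23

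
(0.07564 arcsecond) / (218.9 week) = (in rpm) 2.645e-14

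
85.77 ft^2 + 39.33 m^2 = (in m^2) 47.3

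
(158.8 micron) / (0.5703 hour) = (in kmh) 2.784e-07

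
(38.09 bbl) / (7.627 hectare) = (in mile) 4.934e-08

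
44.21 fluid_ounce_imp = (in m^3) 0.001256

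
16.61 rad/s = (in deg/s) 951.7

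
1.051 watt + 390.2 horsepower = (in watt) 2.91e+05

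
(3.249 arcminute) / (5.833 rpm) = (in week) 2.558e-09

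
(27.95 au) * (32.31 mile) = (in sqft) 2.34e+18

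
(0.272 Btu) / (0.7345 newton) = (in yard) 427.3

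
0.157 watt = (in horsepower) 0.0002105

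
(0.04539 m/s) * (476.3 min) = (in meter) 1297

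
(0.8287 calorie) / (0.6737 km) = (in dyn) 514.7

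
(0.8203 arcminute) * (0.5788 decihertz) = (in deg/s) 0.0007913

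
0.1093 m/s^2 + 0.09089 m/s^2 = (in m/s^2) 0.2002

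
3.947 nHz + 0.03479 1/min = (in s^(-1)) 0.0005798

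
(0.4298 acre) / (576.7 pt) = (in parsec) 2.771e-13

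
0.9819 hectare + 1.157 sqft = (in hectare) 0.9819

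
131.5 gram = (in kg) 0.1315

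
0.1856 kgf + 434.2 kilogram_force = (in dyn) 4.26e+08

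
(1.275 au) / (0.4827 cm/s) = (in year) 1.253e+06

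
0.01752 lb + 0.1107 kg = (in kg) 0.1186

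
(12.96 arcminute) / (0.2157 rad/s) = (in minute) 0.0002913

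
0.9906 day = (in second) 8.559e+04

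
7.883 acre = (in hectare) 3.19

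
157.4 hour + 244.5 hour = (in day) 16.75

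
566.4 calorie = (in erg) 2.37e+10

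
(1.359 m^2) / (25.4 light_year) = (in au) 3.78e-29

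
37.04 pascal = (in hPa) 0.3704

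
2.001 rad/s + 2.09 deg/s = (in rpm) 19.46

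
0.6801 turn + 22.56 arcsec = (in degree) 244.8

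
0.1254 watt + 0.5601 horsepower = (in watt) 417.8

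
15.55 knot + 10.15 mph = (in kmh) 45.13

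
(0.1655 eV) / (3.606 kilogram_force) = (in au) 5.012e-33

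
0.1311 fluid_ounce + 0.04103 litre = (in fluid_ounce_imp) 1.581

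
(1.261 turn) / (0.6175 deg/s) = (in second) 735.2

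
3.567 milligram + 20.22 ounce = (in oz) 20.22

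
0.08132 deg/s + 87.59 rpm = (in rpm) 87.6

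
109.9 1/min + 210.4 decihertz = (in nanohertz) 2.287e+10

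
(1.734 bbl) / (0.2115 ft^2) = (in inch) 552.4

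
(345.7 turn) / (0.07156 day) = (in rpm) 3.355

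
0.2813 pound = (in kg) 0.1276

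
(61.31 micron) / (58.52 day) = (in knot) 2.357e-11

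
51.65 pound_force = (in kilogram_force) 23.43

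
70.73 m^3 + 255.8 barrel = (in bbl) 700.7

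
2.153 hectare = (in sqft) 2.317e+05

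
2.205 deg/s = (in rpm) 0.3675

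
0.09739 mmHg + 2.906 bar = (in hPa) 2906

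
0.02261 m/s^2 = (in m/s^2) 0.02261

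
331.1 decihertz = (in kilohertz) 0.03311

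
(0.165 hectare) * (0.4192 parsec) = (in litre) 2.134e+22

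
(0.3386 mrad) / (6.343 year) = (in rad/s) 1.693e-12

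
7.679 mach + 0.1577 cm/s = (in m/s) 2615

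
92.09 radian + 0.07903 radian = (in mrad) 9.217e+04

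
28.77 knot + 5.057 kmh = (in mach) 0.04759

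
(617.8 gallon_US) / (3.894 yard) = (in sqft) 7.07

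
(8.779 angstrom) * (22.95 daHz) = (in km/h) 7.253e-07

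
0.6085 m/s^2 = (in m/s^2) 0.6085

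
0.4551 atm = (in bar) 0.4611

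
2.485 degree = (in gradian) 2.761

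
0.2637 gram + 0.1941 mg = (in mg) 263.9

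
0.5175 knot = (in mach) 0.0007819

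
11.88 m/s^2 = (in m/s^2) 11.88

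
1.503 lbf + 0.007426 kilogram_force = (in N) 6.759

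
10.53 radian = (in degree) 603.3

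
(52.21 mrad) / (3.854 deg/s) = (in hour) 0.0002156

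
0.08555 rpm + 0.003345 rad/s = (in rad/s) 0.0123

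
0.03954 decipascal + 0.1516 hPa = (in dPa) 151.6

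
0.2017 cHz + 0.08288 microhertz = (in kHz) 2.017e-06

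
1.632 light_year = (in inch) 6.079e+17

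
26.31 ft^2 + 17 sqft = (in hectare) 0.0004024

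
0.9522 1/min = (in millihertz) 15.87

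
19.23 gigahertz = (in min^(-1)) 1.154e+12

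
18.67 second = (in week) 3.087e-05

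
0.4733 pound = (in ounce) 7.573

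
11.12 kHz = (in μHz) 1.112e+10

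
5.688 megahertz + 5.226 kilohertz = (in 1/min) 3.416e+08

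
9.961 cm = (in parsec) 3.228e-18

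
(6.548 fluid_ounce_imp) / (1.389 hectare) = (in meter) 1.339e-08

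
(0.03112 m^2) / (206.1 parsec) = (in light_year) 5.172e-37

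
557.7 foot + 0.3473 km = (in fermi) 5.173e+17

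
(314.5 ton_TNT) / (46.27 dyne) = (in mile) 1.767e+12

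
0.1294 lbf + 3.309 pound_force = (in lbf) 3.438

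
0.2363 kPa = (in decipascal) 2363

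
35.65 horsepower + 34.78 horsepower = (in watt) 5.252e+04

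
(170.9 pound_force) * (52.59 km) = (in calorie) 9.555e+06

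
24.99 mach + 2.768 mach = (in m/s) 9452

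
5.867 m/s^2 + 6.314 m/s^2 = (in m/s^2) 12.18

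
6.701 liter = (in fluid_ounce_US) 226.6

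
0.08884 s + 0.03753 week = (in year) 0.0007198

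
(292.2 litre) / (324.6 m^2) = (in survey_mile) 5.593e-07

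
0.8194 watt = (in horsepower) 0.001099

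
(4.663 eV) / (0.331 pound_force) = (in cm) 5.074e-17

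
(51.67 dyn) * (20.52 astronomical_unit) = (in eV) 9.9e+27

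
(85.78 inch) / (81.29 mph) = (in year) 1.901e-09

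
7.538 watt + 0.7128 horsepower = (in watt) 539.1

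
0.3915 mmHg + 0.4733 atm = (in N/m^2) 4.801e+04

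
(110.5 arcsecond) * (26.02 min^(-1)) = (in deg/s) 0.01331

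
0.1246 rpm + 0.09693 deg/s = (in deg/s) 0.8445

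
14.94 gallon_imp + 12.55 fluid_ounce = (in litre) 68.29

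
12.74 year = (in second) 4.018e+08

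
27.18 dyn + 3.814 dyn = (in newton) 0.0003099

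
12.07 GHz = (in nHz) 1.207e+19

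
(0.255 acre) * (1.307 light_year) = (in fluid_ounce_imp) 4.491e+23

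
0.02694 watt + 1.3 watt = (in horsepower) 0.001779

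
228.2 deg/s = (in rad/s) 3.983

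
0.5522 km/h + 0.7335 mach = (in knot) 485.8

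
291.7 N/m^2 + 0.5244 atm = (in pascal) 5.343e+04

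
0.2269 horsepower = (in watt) 169.2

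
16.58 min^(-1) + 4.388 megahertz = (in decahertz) 4.388e+05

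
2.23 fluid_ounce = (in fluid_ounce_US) 2.23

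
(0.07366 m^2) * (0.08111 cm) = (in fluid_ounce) 2.02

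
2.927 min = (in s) 175.6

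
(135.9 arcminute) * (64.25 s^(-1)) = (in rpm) 24.25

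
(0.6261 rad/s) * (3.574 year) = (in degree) 4.043e+09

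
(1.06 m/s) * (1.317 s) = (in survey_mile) 0.0008674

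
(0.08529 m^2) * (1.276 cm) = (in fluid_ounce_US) 36.8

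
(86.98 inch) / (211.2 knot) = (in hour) 5.648e-06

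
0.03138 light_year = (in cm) 2.969e+16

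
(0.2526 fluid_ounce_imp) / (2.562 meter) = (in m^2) 2.801e-06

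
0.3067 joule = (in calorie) 0.0733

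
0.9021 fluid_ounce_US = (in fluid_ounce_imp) 0.9389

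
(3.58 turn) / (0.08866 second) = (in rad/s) 253.7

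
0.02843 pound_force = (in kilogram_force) 0.0129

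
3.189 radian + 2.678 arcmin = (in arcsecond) 6.579e+05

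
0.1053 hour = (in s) 379.1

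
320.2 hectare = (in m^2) 3.202e+06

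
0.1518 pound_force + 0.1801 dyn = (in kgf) 0.06886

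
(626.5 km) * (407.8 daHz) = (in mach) 7.503e+06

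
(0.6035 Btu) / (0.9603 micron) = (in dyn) 6.63e+13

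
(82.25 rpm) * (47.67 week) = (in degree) 1.423e+10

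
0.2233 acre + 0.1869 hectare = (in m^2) 2773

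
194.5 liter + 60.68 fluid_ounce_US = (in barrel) 1.235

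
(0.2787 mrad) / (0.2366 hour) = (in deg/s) 1.875e-05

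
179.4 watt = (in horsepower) 0.2406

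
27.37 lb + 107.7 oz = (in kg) 15.47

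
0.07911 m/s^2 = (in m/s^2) 0.07911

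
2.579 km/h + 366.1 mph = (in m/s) 164.4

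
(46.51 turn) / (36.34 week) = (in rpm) 0.000127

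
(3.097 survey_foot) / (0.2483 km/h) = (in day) 0.0001584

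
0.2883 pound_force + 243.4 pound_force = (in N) 1084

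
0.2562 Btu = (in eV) 1.687e+21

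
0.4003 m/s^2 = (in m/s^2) 0.4003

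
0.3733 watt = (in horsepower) 0.0005006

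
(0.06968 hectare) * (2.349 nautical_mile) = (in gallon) 8.008e+08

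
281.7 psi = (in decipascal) 1.942e+07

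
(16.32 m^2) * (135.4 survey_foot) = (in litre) 6.735e+05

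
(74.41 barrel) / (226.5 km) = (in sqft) 0.0005622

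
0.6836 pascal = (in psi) 9.915e-05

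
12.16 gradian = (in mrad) 191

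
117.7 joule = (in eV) 7.346e+20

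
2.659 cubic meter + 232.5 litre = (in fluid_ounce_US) 9.777e+04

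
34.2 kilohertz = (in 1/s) 3.42e+04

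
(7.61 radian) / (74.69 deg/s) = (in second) 5.838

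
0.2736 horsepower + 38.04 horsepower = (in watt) 2.857e+04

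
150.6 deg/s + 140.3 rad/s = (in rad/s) 142.9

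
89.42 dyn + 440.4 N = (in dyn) 4.404e+07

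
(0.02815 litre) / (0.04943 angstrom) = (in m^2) 5.695e+06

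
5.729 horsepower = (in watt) 4272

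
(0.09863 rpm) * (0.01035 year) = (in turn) 536.5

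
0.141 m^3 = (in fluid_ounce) 4768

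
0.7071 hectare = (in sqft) 7.611e+04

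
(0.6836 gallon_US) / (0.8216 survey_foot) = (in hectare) 1.033e-06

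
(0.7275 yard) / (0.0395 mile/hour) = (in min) 0.6279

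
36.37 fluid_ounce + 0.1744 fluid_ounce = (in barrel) 0.006798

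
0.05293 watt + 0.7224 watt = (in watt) 0.7753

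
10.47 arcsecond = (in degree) 0.002908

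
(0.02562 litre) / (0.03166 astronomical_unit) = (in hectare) 5.409e-19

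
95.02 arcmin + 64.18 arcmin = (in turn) 0.00737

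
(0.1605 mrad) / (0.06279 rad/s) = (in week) 4.226e-09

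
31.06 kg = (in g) 3.106e+04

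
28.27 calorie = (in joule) 118.3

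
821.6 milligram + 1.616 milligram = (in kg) 0.0008232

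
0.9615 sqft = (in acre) 2.207e-05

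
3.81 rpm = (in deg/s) 22.86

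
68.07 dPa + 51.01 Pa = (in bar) 0.0005782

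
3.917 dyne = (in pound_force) 8.806e-06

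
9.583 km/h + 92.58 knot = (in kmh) 181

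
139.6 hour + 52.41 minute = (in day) 5.853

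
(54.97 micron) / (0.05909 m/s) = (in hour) 2.584e-07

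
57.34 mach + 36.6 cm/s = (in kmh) 7.029e+04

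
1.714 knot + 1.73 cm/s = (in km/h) 3.237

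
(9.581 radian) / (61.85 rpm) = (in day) 1.712e-05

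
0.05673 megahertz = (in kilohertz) 56.73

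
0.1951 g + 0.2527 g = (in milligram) 447.8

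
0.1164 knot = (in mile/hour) 0.134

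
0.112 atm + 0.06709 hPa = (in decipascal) 1.136e+05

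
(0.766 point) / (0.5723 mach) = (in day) 1.605e-11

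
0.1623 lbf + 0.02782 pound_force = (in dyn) 8.457e+04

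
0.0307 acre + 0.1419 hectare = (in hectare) 0.1543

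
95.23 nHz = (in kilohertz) 9.523e-11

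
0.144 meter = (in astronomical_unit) 9.626e-13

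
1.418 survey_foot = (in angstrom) 4.322e+09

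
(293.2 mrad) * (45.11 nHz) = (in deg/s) 7.578e-07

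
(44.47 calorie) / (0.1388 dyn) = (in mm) 1.341e+11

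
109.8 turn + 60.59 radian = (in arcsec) 1.548e+08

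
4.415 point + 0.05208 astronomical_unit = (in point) 2.208e+13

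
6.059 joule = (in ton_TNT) 1.448e-09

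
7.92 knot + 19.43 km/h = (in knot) 18.41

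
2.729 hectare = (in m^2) 2.729e+04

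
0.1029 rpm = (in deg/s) 0.6174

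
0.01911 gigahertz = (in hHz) 1.911e+05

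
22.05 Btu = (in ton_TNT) 5.56e-06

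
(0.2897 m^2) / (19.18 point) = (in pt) 1.214e+05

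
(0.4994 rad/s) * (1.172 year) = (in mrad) 1.846e+10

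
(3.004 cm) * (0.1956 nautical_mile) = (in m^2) 10.88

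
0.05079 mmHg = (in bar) 6.771e-05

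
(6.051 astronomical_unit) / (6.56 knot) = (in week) 4.435e+05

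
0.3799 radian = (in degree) 21.77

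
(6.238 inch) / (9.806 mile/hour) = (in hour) 1.004e-05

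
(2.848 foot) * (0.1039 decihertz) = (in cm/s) 0.9019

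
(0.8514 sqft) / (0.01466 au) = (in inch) 1.42e-09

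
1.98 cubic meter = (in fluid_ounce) 6.695e+04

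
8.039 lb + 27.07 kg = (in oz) 1083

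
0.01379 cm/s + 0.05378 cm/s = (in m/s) 0.0006757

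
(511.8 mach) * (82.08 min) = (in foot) 2.816e+09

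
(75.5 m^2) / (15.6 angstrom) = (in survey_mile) 3.007e+07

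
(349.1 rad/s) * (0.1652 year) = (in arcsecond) 3.751e+14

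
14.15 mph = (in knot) 12.3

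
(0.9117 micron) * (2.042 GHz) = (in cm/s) 1.862e+05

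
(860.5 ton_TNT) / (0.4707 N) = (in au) 51.13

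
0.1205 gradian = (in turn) 0.0003013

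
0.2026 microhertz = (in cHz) 2.026e-05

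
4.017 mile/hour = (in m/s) 1.796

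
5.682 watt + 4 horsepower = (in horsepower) 4.008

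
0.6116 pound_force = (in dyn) 2.721e+05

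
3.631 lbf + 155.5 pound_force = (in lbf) 159.1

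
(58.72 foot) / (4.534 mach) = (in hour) 3.22e-06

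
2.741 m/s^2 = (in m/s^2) 2.741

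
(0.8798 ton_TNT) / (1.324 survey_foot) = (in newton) 9.122e+09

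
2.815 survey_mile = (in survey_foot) 1.486e+04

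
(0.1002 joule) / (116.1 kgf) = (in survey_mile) 5.468e-08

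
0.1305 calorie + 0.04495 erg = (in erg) 5.46e+06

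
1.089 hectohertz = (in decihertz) 1089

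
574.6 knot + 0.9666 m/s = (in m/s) 296.6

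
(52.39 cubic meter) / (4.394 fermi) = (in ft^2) 1.283e+17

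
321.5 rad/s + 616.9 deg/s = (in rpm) 3173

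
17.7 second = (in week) 2.927e-05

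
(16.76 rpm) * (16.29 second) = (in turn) 4.55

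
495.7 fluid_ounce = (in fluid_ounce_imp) 515.9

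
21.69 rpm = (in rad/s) 2.271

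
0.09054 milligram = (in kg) 9.054e-08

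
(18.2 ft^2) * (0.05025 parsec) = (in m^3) 2.622e+15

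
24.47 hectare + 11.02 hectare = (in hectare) 35.49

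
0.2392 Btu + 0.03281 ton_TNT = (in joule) 1.373e+08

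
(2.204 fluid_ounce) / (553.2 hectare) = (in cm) 1.178e-09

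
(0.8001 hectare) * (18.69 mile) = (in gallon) 6.358e+10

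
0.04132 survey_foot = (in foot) 0.04132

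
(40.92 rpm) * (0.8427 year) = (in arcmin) 3.915e+11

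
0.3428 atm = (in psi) 5.038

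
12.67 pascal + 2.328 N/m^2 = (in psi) 0.002175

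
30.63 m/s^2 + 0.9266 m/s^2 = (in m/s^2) 31.56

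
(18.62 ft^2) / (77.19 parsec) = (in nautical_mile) 3.922e-22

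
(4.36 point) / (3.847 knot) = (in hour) 2.159e-07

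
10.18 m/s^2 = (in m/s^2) 10.18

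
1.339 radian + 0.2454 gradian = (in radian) 1.343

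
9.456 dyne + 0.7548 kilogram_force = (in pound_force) 1.664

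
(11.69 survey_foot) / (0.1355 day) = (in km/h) 0.001096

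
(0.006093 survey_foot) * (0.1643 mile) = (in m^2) 0.4911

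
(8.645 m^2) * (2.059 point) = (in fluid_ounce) 212.3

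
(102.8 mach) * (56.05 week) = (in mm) 1.187e+15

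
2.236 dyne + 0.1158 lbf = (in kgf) 0.05253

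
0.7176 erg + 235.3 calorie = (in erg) 9.845e+09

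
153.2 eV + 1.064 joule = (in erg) 1.064e+07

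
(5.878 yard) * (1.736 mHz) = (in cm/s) 0.9331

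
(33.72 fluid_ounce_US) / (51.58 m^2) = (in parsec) 6.266e-22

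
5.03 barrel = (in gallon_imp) 175.9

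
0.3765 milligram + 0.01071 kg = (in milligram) 1.071e+04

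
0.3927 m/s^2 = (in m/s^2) 0.3927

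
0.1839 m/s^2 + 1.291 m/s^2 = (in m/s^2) 1.475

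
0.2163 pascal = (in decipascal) 2.163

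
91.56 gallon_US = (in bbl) 2.18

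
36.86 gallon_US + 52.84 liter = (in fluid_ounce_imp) 6770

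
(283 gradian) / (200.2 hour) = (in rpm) 5.89e-05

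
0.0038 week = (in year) 7.288e-05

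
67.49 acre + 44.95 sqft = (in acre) 67.49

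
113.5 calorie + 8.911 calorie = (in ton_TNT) 1.224e-07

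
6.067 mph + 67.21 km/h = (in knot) 41.56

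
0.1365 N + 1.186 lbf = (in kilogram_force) 0.5519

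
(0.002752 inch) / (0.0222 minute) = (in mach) 1.541e-07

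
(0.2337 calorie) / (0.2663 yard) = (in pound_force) 0.9027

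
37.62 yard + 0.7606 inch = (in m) 34.42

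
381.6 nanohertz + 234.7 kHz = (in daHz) 2.347e+04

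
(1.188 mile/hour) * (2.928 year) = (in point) 1.39e+11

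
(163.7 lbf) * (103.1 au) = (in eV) 7.01e+34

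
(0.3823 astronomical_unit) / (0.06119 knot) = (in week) 3.004e+06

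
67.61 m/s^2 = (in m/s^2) 67.61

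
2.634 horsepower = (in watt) 1964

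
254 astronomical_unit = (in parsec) 0.001231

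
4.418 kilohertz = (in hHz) 44.18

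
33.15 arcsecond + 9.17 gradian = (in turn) 0.02295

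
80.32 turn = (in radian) 504.7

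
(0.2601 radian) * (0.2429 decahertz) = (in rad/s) 0.6318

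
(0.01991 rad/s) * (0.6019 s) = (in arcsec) 2472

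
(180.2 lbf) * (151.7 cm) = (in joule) 1216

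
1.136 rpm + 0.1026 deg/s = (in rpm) 1.153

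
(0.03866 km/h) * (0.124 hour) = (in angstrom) 4.794e+10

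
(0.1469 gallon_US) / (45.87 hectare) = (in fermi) 1.212e+06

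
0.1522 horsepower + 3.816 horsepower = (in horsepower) 3.968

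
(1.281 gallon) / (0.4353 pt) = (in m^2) 31.58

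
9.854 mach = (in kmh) 1.208e+04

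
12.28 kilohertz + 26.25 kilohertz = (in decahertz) 3853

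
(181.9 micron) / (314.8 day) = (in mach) 1.964e-14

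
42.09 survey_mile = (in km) 67.74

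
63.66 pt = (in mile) 1.395e-05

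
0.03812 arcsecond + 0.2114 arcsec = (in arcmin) 0.004159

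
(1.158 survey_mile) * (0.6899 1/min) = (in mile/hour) 47.93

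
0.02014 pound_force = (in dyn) 8959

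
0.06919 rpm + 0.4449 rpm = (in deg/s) 3.085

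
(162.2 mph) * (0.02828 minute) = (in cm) 1.23e+04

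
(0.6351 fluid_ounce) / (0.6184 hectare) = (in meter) 3.037e-09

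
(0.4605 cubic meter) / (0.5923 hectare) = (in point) 0.2204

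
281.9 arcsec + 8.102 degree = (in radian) 0.1428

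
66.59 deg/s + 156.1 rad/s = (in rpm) 1502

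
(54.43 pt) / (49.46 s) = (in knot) 0.0007547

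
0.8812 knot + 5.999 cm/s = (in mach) 0.001508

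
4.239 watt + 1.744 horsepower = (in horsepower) 1.75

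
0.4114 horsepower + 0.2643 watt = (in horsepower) 0.4118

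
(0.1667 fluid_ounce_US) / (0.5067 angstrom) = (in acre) 24.04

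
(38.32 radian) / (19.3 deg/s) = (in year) 3.607e-06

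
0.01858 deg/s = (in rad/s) 0.0003243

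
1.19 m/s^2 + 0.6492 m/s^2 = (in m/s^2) 1.839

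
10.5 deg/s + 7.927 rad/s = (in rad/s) 8.11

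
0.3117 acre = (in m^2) 1261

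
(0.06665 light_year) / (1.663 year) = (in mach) 3.531e+04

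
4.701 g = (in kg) 0.004701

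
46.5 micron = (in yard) 5.085e-05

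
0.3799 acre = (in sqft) 1.655e+04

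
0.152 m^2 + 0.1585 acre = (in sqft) 6906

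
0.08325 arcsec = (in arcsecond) 0.08325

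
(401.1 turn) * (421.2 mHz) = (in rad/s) 1062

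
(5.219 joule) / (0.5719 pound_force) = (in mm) 2052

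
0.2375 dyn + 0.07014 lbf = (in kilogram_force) 0.03182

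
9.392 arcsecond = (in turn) 7.247e-06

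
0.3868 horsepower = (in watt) 288.4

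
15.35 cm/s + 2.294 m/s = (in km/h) 8.811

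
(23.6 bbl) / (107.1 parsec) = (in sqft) 1.222e-17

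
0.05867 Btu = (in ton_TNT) 1.479e-08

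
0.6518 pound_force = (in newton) 2.899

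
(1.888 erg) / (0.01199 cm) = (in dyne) 157.5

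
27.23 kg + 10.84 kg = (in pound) 83.93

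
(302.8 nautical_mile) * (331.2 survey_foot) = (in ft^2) 6.094e+08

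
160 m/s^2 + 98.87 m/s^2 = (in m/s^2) 258.9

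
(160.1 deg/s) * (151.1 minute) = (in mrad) 2.533e+07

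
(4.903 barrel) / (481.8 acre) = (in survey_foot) 1.312e-06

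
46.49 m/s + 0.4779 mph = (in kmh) 168.1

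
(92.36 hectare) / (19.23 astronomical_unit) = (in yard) 3.511e-07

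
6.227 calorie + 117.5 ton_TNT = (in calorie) 1.175e+11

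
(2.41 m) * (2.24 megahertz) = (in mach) 1.585e+04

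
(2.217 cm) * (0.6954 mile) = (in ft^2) 267.1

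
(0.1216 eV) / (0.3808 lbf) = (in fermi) 1.15e-05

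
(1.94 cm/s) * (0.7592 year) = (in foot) 1.524e+06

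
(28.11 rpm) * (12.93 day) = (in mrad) 3.289e+09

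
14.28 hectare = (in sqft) 1.537e+06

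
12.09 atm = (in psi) 177.7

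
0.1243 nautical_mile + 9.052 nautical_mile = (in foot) 5.576e+04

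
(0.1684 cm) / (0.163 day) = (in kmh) 4.305e-07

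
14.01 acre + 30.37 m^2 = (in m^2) 5.673e+04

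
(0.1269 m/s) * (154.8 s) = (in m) 19.64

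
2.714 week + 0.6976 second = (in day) 19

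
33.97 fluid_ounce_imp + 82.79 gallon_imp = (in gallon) 99.68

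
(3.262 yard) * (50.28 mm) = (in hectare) 1.5e-05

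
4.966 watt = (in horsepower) 0.00666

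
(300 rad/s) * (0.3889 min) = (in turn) 1114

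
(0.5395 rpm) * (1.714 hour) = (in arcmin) 1.198e+06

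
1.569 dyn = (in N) 1.569e-05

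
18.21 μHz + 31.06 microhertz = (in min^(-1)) 0.002956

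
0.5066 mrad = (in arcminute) 1.742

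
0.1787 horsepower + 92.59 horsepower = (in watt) 6.918e+04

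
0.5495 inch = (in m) 0.01396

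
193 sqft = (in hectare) 0.001793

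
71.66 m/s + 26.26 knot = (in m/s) 85.17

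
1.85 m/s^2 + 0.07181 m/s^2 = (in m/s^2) 1.922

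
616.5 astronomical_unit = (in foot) 3.026e+14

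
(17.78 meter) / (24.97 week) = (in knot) 2.289e-06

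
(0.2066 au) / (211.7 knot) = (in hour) 7.883e+04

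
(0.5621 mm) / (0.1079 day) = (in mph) 1.349e-07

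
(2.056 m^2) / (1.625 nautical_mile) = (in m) 0.0006832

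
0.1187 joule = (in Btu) 0.0001125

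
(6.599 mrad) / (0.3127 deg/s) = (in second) 1.209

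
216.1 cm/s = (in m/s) 2.161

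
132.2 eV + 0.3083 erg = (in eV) 1.924e+11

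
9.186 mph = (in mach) 0.01206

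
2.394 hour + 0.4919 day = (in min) 852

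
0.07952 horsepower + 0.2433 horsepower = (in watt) 240.7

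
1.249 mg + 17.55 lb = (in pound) 17.55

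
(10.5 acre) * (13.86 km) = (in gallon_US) 1.556e+11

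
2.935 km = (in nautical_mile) 1.585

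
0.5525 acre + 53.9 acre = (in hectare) 22.04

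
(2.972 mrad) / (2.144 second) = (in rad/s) 0.001386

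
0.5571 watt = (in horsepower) 0.0007471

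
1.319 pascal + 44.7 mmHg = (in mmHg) 44.71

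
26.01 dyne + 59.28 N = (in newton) 59.28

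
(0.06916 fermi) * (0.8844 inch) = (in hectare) 1.554e-22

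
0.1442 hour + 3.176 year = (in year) 3.176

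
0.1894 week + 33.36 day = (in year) 0.09503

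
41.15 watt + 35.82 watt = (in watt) 76.97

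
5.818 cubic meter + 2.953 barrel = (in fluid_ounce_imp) 2.213e+05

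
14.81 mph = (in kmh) 23.83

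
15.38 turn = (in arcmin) 3.322e+05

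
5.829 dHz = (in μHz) 5.829e+05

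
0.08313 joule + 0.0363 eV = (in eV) 5.189e+17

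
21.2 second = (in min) 0.3533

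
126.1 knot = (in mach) 0.1905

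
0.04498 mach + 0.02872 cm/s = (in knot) 29.77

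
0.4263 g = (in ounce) 0.01504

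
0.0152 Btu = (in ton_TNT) 3.833e-09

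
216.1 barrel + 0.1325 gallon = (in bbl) 216.1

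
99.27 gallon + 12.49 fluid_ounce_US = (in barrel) 2.366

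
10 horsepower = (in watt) 7457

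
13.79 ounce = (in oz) 13.79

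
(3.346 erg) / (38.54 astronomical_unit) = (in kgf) 5.918e-21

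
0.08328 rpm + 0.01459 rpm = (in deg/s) 0.5872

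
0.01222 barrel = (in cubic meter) 0.001943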